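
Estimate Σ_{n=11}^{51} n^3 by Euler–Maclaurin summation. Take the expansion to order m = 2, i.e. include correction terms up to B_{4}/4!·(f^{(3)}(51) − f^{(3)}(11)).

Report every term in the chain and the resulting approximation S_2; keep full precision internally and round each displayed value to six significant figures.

∫_11^51 x^3 dx evaluates to 1.68764e+06.
Endpoint term: (f(11) + f(51))/2 = (1331.00 + 132651)/2 = 66991.0.
Integral + boundary = 1.75463e+06.
Correction k=1: B_{2}/2! · (f^{(1)}(51) − f^{(1)}(11)) = 1/12 · (7803.00 − 363.000) = 620.000.
Partial sum through k=1: 1.75525e+06.
Correction k=2: B_{4}/4! · (f^{(3)}(51) − f^{(3)}(11)) = −1/720 · (6.00000 − 6.00000) = 0.00000.

S_2 ≈ 1.75525e+06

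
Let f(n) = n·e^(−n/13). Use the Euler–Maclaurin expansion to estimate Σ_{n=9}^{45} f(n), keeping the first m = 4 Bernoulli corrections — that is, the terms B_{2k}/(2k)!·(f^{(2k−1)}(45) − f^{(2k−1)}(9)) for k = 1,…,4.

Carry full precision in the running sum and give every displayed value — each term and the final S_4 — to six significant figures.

S_4 ≈ 122.397

The integral term ∫_9^45 x·e^(−x/13) dx = 119.458.
½[f(9) + f(45)] = ½[4.50378 + 1.41217] = 2.95797.
So far: 122.416.
k=1: B_{2}/(2)! × [f^{(1)}(45) − f^{(1)}(9)] = 1/12 × (-0.0772466 − 0.153975) = -0.0192685.
Running total after k=1: 122.397.
k=2: B_{4}/(4)! × [f^{(3)}(45) − f^{(3)}(9)] = −1/720 × (-8.57026e-05 − 0.00683323) = 9.60962e-06.
Running total after k=2: 122.397.
k=3: B_{6}/(6)! × [f^{(5)}(45) − f^{(5)}(9)] = 1/30240 × (1.69039e-06 − 7.54755e-05) = -2.43998e-09.
Running total after k=3: 122.397.
k=4: B_{8}/(8)! × [f^{(7)}(45) − f^{(7)}(9)] = −1/1209600 × (2.30053e-08 − 6.53951e-07) = 5.21615e-13.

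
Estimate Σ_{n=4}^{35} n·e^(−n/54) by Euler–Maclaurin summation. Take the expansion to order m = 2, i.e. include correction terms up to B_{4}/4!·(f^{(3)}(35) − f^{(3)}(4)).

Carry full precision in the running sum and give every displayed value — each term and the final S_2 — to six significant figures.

∫_4^35 x·e^(−x/54) dx evaluates to 394.782.
½[f(4) + f(35)] = ½[3.71441 + 18.3055] = 11.0099.
Running total after boundary: 405.792.
Order-1 term: 1/12 · (0.184023 − 0.859818) = -0.0563162.
Running total after k=1: 405.735.
Order-2 term: −1/720 · (0.000421828 − 0.000931764) = 7.08244e-07.

S_2 ≈ 405.735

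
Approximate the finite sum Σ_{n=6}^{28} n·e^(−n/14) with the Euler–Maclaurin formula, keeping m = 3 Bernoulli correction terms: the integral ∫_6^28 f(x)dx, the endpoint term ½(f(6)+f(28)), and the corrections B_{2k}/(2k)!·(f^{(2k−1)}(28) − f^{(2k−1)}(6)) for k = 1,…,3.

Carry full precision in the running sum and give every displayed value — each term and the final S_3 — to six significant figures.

S_3 ≈ 106.633

The integral term ∫_6^28 x·e^(−x/14) dx = 102.826.
Endpoint term: (f(6) + f(28))/2 = (3.90863 + 3.78939)/2 = 3.84901.
Running total after boundary: 106.675.
k=1: B_{2}/(2)! × [f^{(1)}(28) − f^{(1)}(6)] = 1/12 × (-0.135335 − 0.372251) = -0.0422988.
Partial sum through k=1: 106.633.
k=2: B_{4}/(4)! × [f^{(3)}(28) − f^{(3)}(6)] = −1/720 × (0.000690486 − 0.00854658) = 1.09112e-05.
Partial sum through k=2: 106.633.
k=3: B_{6}/(6)! × [f^{(5)}(28) − f^{(5)}(6)] = 1/30240 × (1.05687e-05 − 7.75200e-05) = -2.21400e-09.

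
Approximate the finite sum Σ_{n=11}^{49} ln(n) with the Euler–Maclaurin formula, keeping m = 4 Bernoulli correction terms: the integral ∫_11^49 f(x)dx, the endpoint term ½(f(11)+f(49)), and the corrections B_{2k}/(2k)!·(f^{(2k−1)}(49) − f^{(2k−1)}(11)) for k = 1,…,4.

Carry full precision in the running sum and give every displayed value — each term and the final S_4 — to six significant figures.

∫_11^49 ln(x) dx evaluates to 126.322.
½[f(11) + f(49)] = ½[2.39790 + 3.89182] = 3.14486.
Running total after boundary: 129.467.
Order-1 term: 1/12 · (0.0204082 − 0.0909091) = -0.00587508.
After k=1: 129.461.
Order-2 term: −1/720 · (1.69997e-05 − 0.00150263) = 2.06337e-06.
After k=2: 129.461.
Order-3 term: 1/30240 · (8.49632e-08 − 0.000149021) = -4.92514e-09.
After k=3: 129.461.
Order-4 term: −1/1209600 · (1.06160e-09 − 3.69474e-05) = 3.05442e-11.

S_4 ≈ 129.461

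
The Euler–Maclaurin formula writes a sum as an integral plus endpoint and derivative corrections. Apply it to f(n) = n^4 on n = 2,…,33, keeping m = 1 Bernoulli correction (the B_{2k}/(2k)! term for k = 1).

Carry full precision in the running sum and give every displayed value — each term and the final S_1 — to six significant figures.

S_1 ≈ 8.43202e+06

Integral: ∫_2^33 x^4 dx = 7.82707e+06.
Endpoint term: (f(2) + f(33))/2 = (16.0000 + 1.18592e+06)/2 = 592968.
Integral + boundary = 8.42004e+06.
Correction k=1: B_{2}/2! · (f^{(1)}(33) − f^{(1)}(2)) = 1/12 · (143748 − 32.0000) = 11976.3.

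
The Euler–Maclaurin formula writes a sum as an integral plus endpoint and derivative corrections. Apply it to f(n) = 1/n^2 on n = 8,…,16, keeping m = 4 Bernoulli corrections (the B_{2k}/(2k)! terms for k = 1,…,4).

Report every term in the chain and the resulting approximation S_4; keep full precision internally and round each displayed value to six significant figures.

The integral term ∫_8^16 1/x^2 dx = 0.0625000.
Boundary: ½(f(8) + f(16)) = ½(0.0156250 + 0.00390625) = 0.00976562.
Integral + boundary = 0.0722656.
Order-1 term: 1/12 · (-0.000488281 − (-0.00390625)) = 0.000284831.
Running total after k=1: 0.0725505.
Order-2 term: −1/720 · (-2.28882e-05 − (-0.000732422)) = -9.85463e-07.
Running total after k=2: 0.0725495.
Order-3 term: 1/30240 · (-2.68221e-06 − (-0.000343323)) = 1.12646e-08.
Running total after k=3: 0.0725495.
Order-4 term: −1/1209600 · (-5.86733e-07 − (-0.000300407)) = -2.47868e-10.

S_4 ≈ 0.0725495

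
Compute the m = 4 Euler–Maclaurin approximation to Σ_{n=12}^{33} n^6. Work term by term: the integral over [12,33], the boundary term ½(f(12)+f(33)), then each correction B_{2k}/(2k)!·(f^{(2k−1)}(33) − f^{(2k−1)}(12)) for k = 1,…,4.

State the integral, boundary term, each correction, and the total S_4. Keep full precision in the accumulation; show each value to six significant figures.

S_4 ≈ 6.74989e+09

The integral term ∫_12^33 x^6 dx = 6.08323e+09.
Boundary: ½(f(12) + f(33)) = ½(2.98598e+06 + 1.29147e+09) = 6.47227e+08.
Running total after boundary: 6.73046e+09.
k=1: B_{2}/(2)! × [f^{(1)}(33) − f^{(1)}(12)] = 1/12 × (2.34812e+08 − 1.49299e+06) = 1.94433e+07.
Running total after k=1: 6.74990e+09.
k=2: B_{4}/(4)! × [f^{(3)}(33) − f^{(3)}(12)] = −1/720 × (4.31244e+06 − 207360) = -5701.50.
Running total after k=2: 6.74989e+09.
k=3: B_{6}/(6)! × [f^{(5)}(33) − f^{(5)}(12)] = 1/30240 × (23760.0 − 8640.00) = 0.500000.
Running total after k=3: 6.74989e+09.
k=4: B_{8}/(8)! × [f^{(7)}(33) − f^{(7)}(12)] = −1/1209600 × (0.00000 − 0.00000) = 0.00000.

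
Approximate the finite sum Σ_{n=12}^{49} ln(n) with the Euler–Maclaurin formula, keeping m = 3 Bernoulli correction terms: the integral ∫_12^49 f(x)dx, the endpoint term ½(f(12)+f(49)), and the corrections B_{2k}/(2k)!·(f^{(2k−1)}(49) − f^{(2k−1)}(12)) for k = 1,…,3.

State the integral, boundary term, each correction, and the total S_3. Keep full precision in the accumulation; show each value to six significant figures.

S_3 ≈ 127.063

∫_12^49 ln(x) dx evaluates to 123.880.
Boundary: ½(f(12) + f(49)) = ½(2.48491 + 3.89182) = 3.18836.
So far: 127.069.
Order-1 term: 1/12 · (0.0204082 − 0.0833333) = -0.00524376.
After k=1: 127.063.
Order-2 term: −1/720 · (1.69997e-05 − 0.00115741) = 1.58390e-06.
After k=2: 127.063.
Order-3 term: 1/30240 · (8.49632e-08 − 9.64506e-05) = -3.18669e-09.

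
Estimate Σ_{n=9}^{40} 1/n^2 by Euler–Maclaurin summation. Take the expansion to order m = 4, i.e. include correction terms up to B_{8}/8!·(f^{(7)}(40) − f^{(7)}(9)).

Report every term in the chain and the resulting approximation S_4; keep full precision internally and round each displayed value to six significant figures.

Integral: ∫_9^40 1/x^2 dx = 0.0861111.
Endpoint term: (f(9) + f(40))/2 = (0.0123457 + 0.000625000)/2 = 0.00648534.
Running total after boundary: 0.0925965.
Order-1 term: 1/12 · (-3.12500e-05 − (-0.00274348)) = 0.000226020.
Partial sum through k=1: 0.0928225.
Order-2 term: −1/720 · (-2.34375e-07 − (-0.000406442)) = -5.64177e-07.
Partial sum through k=2: 0.0928219.
Order-3 term: 1/30240 · (-4.39453e-09 − (-0.000150534)) = 4.97783e-09.
Partial sum through k=3: 0.0928219.
Order-4 term: −1/1209600 · (-1.53809e-10 − (-0.000104073)) = -8.60390e-11.

S_4 ≈ 0.0928219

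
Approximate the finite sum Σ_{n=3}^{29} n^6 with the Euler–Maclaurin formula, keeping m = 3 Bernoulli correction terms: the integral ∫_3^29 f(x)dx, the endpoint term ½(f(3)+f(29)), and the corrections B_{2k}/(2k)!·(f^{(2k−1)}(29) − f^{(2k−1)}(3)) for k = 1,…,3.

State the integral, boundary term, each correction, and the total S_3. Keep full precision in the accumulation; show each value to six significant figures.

∫_3^29 x^6 dx evaluates to 2.46427e+09.
Boundary: ½(f(3) + f(29)) = ½(729.000 + 5.94823e+08) = 2.97412e+08.
So far: 2.76168e+09.
k=1: B_{2}/(2)! × [f^{(1)}(29) − f^{(1)}(3)] = 1/12 × (1.23067e+08 − 1458.00) = 1.02555e+07.
Partial sum through k=1: 2.77194e+09.
k=2: B_{4}/(4)! × [f^{(3)}(29) − f^{(3)}(3)] = −1/720 × (2.92668e+06 − 3240.00) = -4060.33.
Partial sum through k=2: 2.77193e+09.
k=3: B_{6}/(6)! × [f^{(5)}(29) − f^{(5)}(3)] = 1/30240 × (20880.0 − 2160.00) = 0.619048.

S_3 ≈ 2.77193e+09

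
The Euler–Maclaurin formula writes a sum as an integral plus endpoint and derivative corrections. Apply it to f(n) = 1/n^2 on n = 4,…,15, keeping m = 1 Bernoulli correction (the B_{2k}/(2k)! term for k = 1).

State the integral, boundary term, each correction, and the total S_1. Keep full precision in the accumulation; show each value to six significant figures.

∫_4^15 1/x^2 dx evaluates to 0.183333.
½[f(4) + f(15)] = ½[0.0625000 + 0.00444444] = 0.0334722.
So far: 0.216806.
k=1: B_{2}/(2)! × [f^{(1)}(15) − f^{(1)}(4)] = 1/12 × (-0.000592593 − (-0.0312500)) = 0.00255478.

S_1 ≈ 0.219360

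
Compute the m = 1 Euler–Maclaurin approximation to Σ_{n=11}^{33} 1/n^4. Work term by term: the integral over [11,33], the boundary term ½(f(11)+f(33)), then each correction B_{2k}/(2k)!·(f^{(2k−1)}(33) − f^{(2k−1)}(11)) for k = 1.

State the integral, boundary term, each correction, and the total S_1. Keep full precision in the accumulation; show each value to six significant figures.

S_1 ≈ 0.000277796

The integral term ∫_11^33 1/x^4 dx = 0.000241163.
Boundary: ½(f(11) + f(33)) = ½(6.83013e-05 + 8.43226e-07) = 3.45723e-05.
So far: 0.000275735.
k=1: B_{2}/(2)! × [f^{(1)}(33) − f^{(1)}(11)] = 1/12 × (-1.02209e-07 − (-2.48369e-05)) = 2.06122e-06.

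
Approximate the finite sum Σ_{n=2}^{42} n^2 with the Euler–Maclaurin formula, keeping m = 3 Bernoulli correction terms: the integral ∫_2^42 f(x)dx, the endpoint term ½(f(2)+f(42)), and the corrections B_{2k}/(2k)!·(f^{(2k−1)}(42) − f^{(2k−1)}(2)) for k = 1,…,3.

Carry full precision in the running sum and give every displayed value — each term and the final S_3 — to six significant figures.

S_3 ≈ 25584.0

The integral term ∫_2^42 x^2 dx = 24693.3.
Boundary: ½(f(2) + f(42)) = ½(4.00000 + 1764.00) = 884.000.
Integral + boundary = 25577.3.
k=1: B_{2}/(2)! × [f^{(1)}(42) − f^{(1)}(2)] = 1/12 × (84.0000 − 4.00000) = 6.66667.
After k=1: 25584.0.
k=2: B_{4}/(4)! × [f^{(3)}(42) − f^{(3)}(2)] = −1/720 × (0.00000 − 0.00000) = 0.00000.
After k=2: 25584.0.
k=3: B_{6}/(6)! × [f^{(5)}(42) − f^{(5)}(2)] = 1/30240 × (0.00000 − 0.00000) = 0.00000.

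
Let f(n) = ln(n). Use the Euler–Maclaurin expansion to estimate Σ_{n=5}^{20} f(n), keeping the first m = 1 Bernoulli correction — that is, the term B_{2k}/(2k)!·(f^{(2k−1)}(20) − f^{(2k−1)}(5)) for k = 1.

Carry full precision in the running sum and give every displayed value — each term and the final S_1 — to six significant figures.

The integral term ∫_5^20 ln(x) dx = 36.8675.
½[f(5) + f(20)] = ½[1.60944 + 2.99573] = 2.30259.
So far: 39.1700.
Correction k=1: B_{2}/2! · (f^{(1)}(20) − f^{(1)}(5)) = 1/12 · (0.0500000 − 0.200000) = -0.0125000.

S_1 ≈ 39.1575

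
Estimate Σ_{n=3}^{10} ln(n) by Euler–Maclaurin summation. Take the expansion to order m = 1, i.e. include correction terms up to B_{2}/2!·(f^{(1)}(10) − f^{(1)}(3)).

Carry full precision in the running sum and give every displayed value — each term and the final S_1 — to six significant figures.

Integral: ∫_3^10 ln(x) dx = 12.7300.
½[f(3) + f(10)] = ½[1.09861 + 2.30259] = 1.70060.
Running total after boundary: 14.4306.
Order-1 term: 1/12 · (0.100000 − 0.333333) = -0.0194444.

S_1 ≈ 14.4112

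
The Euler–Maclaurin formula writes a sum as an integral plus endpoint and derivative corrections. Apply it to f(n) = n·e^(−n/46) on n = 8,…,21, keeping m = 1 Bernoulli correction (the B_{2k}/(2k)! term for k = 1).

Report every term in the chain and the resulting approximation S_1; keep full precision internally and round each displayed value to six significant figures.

The integral term ∫_8^21 x·e^(−x/46) dx = 135.084.
Endpoint term: (f(8) + f(21))/2 = (6.72296 + 13.3031)/2 = 10.0131.
So far: 145.097.
k=1: B_{2}/(2)! × [f^{(1)}(21) − f^{(1)}(8)] = 1/12 × (0.344284 − 0.694219) = -0.0291612.

S_1 ≈ 145.068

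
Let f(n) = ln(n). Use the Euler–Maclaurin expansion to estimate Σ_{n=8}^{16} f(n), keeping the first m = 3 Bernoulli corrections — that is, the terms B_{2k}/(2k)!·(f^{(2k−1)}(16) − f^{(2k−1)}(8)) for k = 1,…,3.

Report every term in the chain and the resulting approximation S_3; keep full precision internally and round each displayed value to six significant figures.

S_3 ≈ 22.1467

Integral: ∫_8^16 ln(x) dx = 19.7259.
Endpoint term: (f(8) + f(16))/2 = (2.07944 + 2.77259)/2 = 2.42602.
So far: 22.1519.
Order-1 term: 1/12 · (0.0625000 − 0.125000) = -0.00520833.
After k=1: 22.1467.
Order-2 term: −1/720 · (0.000488281 − 0.00390625) = 4.74718e-06.
After k=2: 22.1467.
Order-3 term: 1/30240 · (2.28882e-05 − 0.000732422) = -2.34634e-08.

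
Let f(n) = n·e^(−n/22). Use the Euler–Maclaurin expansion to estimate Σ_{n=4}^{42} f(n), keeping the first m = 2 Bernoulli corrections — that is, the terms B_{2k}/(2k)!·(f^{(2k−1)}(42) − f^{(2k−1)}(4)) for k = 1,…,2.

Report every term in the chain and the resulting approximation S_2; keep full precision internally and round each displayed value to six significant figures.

S_2 ≈ 272.932

The integral term ∫_4^42 x·e^(−x/22) dx = 268.220.
Endpoint term: (f(4) + f(42))/2 = (3.33501 + 6.22503)/2 = 4.78002.
Running total after boundary: 273.000.
Order-1 term: 1/12 · (-0.134741 − 0.682161) = -0.0680752.
After k=1: 272.932.
Order-2 term: −1/720 · (0.000334069 − 0.00485468) = 6.27863e-06.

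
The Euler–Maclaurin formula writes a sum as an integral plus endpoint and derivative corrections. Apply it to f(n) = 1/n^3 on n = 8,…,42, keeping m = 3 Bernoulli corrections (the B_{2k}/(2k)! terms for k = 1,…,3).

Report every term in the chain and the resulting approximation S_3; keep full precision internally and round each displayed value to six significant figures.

S_3 ≈ 0.00857301

∫_8^42 1/x^3 dx evaluates to 0.00752905.
½[f(8) + f(42)] = ½[0.00195312 + 1.34975e-05] = 0.000983311.
Integral + boundary = 0.00851236.
k=1: B_{2}/(2)! × [f^{(1)}(42) − f^{(1)}(8)] = 1/12 × (-9.64104e-07 − (-0.000732422)) = 6.09548e-05.
Running total after k=1: 0.00857332.
k=2: B_{4}/(4)! × [f^{(3)}(42) − f^{(3)}(8)] = −1/720 × (-1.09309e-08 − (-0.000228882)) = -3.17876e-07.
Running total after k=2: 0.00857300.
k=3: B_{6}/(6)! × [f^{(5)}(42) − f^{(5)}(8)] = 1/30240 × (-2.60259e-10 − (-0.000150204)) = 4.96705e-09.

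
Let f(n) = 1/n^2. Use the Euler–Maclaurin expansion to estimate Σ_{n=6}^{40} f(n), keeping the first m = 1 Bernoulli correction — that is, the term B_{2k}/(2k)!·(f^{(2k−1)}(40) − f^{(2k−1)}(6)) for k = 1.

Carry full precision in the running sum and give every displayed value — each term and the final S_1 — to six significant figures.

S_1 ≈ 0.156637

Integral: ∫_6^40 1/x^2 dx = 0.141667.
Boundary: ½(f(6) + f(40)) = ½(0.0277778 + 0.000625000) = 0.0142014.
Integral + boundary = 0.155868.
Order-1 term: 1/12 · (-3.12500e-05 − (-0.00925926)) = 0.000769001.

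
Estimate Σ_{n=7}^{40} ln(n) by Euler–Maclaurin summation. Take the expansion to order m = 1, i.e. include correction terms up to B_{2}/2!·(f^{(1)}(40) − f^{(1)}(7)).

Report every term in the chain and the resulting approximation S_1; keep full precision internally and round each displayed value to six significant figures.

∫_7^40 ln(x) dx evaluates to 100.934.
½[f(7) + f(40)] = ½[1.94591 + 3.68888] = 2.81739.
Integral + boundary = 103.751.
Order-1 term: 1/12 · (0.0250000 − 0.142857) = -0.00982143.

S_1 ≈ 103.741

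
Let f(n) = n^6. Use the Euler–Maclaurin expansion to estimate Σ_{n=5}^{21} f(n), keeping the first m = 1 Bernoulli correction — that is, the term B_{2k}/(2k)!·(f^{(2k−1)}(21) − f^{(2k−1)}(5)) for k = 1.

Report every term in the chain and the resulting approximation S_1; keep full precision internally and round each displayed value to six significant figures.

S_1 ≈ 3.02219e+08

Integral: ∫_5^21 x^6 dx = 2.57287e+08.
½[f(5) + f(21)] = ½[15625.0 + 8.57661e+07] = 4.28909e+07.
So far: 3.00178e+08.
Correction k=1: B_{2}/2! · (f^{(1)}(21) − f^{(1)}(5)) = 1/12 · (2.45046e+07 − 18750.0) = 2.04049e+06.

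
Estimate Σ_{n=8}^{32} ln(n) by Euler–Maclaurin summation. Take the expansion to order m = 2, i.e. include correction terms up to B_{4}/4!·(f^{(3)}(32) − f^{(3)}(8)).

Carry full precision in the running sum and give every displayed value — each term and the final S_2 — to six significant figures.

S_2 ≈ 73.0328

Integral: ∫_8^32 ln(x) dx = 70.2680.
Endpoint term: (f(8) + f(32))/2 = (2.07944 + 3.46574)/2 = 2.77259.
So far: 73.0406.
k=1: B_{2}/(2)! × [f^{(1)}(32) − f^{(1)}(8)] = 1/12 × (0.0312500 − 0.125000) = -0.00781250.
Running total after k=1: 73.0328.
k=2: B_{4}/(4)! × [f^{(3)}(32) − f^{(3)}(8)] = −1/720 × (6.10352e-05 − 0.00390625) = 5.34058e-06.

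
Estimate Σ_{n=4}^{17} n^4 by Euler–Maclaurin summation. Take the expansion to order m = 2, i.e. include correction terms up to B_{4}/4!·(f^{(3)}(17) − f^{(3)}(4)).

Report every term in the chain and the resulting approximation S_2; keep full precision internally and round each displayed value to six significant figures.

The integral term ∫_4^17 x^4 dx = 283767.
½[f(4) + f(17)] = ½[256.000 + 83521.0] = 41888.5.
So far: 325655.
k=1: B_{2}/(2)! × [f^{(1)}(17) − f^{(1)}(4)] = 1/12 × (19652.0 − 256.000) = 1616.33.
Running total after k=1: 327271.
k=2: B_{4}/(4)! × [f^{(3)}(17) − f^{(3)}(4)] = −1/720 × (408.000 − 96.0000) = -0.433333.

S_2 ≈ 327271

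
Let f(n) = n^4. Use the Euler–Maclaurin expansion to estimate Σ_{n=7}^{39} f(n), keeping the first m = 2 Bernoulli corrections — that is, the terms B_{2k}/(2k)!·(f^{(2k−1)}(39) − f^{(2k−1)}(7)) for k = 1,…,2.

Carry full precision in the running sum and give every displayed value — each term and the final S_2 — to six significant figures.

The integral term ∫_7^39 x^4 dx = 1.80415e+07.
Boundary: ½(f(7) + f(39)) = ½(2401.00 + 2.31344e+06) = 1.15792e+06.
Integral + boundary = 1.91994e+07.
k=1: B_{2}/(2)! × [f^{(1)}(39) − f^{(1)}(7)] = 1/12 × (237276 − 1372.00) = 19658.7.
Running total after k=1: 1.92191e+07.
k=2: B_{4}/(4)! × [f^{(3)}(39) − f^{(3)}(7)] = −1/720 × (936.000 − 168.000) = -1.06667.

S_2 ≈ 1.92191e+07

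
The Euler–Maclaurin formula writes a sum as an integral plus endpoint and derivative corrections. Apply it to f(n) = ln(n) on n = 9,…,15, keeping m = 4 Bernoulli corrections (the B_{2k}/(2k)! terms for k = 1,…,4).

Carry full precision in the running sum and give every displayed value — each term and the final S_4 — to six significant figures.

S_4 ≈ 17.2947

∫_9^15 ln(x) dx evaluates to 14.8457.
Endpoint term: (f(9) + f(15))/2 = (2.19722 + 2.70805)/2 = 2.45264.
Running total after boundary: 17.2984.
k=1: B_{2}/(2)! × [f^{(1)}(15) − f^{(1)}(9)] = 1/12 × (0.0666667 − 0.111111) = -0.00370370.
Running total after k=1: 17.2947.
k=2: B_{4}/(4)! × [f^{(3)}(15) − f^{(3)}(9)] = −1/720 × (0.000592593 − 0.00274348) = 2.98735e-06.
Running total after k=2: 17.2947.
k=3: B_{6}/(6)! × [f^{(5)}(15) − f^{(5)}(9)] = 1/30240 × (3.16049e-05 − 0.000406442) = -1.23954e-08.
Running total after k=3: 17.2947.
k=4: B_{8}/(8)! × [f^{(7)}(15) − f^{(7)}(9)] = −1/1209600 × (4.21399e-06 − 0.000150534) = 1.20966e-10.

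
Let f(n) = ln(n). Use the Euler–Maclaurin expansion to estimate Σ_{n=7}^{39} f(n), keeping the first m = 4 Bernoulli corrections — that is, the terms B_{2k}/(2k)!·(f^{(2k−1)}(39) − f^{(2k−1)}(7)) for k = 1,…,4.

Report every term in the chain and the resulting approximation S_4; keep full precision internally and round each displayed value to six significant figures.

Integral: ∫_7^39 ln(x) dx = 97.2575.
Endpoint term: (f(7) + f(39))/2 = (1.94591 + 3.66356)/2 = 2.80474.
Running total after boundary: 100.062.
Order-1 term: 1/12 · (0.0256410 − 0.142857) = -0.00976801.
Running total after k=1: 100.053.
Order-2 term: −1/720 · (3.37160e-05 − 0.00583090) = 8.05165e-06.
Running total after k=2: 100.053.
Order-3 term: 1/30240 · (2.66004e-07 − 0.00142798) = -4.72126e-08.
Running total after k=3: 100.053.
Order-4 term: −1/1209600 · (5.24663e-09 − 0.000874271) = 7.22773e-10.

S_4 ≈ 100.053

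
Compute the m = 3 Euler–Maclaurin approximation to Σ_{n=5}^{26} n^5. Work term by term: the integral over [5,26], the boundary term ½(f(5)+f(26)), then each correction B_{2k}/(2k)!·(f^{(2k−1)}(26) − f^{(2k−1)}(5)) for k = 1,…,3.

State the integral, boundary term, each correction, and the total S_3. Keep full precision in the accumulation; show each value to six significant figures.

∫_5^26 x^5 dx evaluates to 5.14834e+07.
Boundary: ½(f(5) + f(26)) = ½(3125.00 + 1.18814e+07) = 5.94225e+06.
So far: 5.74256e+07.
Correction k=1: B_{2}/2! · (f^{(1)}(26) − f^{(1)}(5)) = 1/12 · (2.28488e+06 − 3125.00) = 190146.
After k=1: 5.76158e+07.
Correction k=2: B_{4}/4! · (f^{(3)}(26) − f^{(3)}(5)) = −1/720 · (40560.0 − 1500.00) = -54.2500.
After k=2: 5.76157e+07.
Correction k=3: B_{6}/6! · (f^{(5)}(26) − f^{(5)}(5)) = 1/30240 · (120.000 − 120.000) = 0.00000.

S_3 ≈ 5.76157e+07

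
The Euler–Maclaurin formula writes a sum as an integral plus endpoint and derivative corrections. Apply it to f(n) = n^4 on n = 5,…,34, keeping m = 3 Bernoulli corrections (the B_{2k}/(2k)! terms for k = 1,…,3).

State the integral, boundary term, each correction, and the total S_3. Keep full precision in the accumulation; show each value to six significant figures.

S_3 ≈ 9.76800e+06

∫_5^34 x^4 dx evaluates to 9.08646e+06.
Endpoint term: (f(5) + f(34))/2 = (625.000 + 1.33634e+06)/2 = 668480.
Integral + boundary = 9.75494e+06.
Correction k=1: B_{2}/2! · (f^{(1)}(34) − f^{(1)}(5)) = 1/12 · (157216 − 500.000) = 13059.7.
Partial sum through k=1: 9.76800e+06.
Correction k=2: B_{4}/4! · (f^{(3)}(34) − f^{(3)}(5)) = −1/720 · (816.000 − 120.000) = -0.966667.
Partial sum through k=2: 9.76800e+06.
Correction k=3: B_{6}/6! · (f^{(5)}(34) − f^{(5)}(5)) = 1/30240 · (0.00000 − 0.00000) = 0.00000.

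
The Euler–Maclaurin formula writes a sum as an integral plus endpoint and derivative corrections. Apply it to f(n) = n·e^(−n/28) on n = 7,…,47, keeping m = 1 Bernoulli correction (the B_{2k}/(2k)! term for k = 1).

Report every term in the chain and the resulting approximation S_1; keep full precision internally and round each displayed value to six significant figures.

Integral: ∫_7^47 x·e^(−x/28) dx = 371.280.
Boundary: ½(f(7) + f(47)) = ½(5.45161 + 8.77210) = 7.11185.
Integral + boundary = 378.392.
Order-1 term: 1/12 · (-0.126649 − 0.584101) = -0.0592291.

S_1 ≈ 378.333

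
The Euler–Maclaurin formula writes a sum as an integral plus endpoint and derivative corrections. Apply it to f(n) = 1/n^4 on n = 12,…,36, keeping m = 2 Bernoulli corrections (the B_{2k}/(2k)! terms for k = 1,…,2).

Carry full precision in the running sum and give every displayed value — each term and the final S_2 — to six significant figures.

Integral: ∫_12^36 1/x^4 dx = 0.000185757.
Boundary: ½(f(12) + f(36)) = ½(4.82253e-05 + 5.95374e-07) = 2.44103e-05.
Running total after boundary: 0.000210167.
k=1: B_{2}/(2)! × [f^{(1)}(36) − f^{(1)}(12)] = 1/12 × (-6.61527e-08 − (-1.60751e-05)) = 1.33408e-06.
Partial sum through k=1: 0.000211501.
k=2: B_{4}/(4)! × [f^{(3)}(36) − f^{(3)}(12)] = −1/720 × (-1.53131e-09 − (-3.34898e-06)) = -4.64923e-09.

S_2 ≈ 0.000211497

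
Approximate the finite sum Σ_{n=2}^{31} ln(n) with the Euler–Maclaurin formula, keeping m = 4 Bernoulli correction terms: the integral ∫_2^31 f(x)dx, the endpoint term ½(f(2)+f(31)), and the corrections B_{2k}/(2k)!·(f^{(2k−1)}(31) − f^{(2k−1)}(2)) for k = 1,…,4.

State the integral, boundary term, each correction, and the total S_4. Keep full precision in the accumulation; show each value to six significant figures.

S_4 ≈ 78.0922

∫_2^31 ln(x) dx evaluates to 76.0673.
Endpoint term: (f(2) + f(31))/2 = (0.693147 + 3.43399)/2 = 2.06357.
So far: 78.1309.
Correction k=1: B_{2}/2! · (f^{(1)}(31) − f^{(1)}(2)) = 1/12 · (0.0322581 − 0.500000) = -0.0389785.
After k=1: 78.0919.
Correction k=2: B_{4}/4! · (f^{(3)}(31) − f^{(3)}(2)) = −1/720 · (6.71344e-05 − 0.250000) = 0.000347129.
After k=2: 78.0922.
Correction k=3: B_{6}/6! · (f^{(5)}(31) − f^{(5)}(2)) = 1/30240 · (8.38306e-07 − 0.750000) = -2.48016e-05.
After k=3: 78.0922.
Correction k=4: B_{8}/8! · (f^{(7)}(31) − f^{(7)}(2)) = −1/1209600 · (2.61698e-08 − 5.62500) = 4.65030e-06.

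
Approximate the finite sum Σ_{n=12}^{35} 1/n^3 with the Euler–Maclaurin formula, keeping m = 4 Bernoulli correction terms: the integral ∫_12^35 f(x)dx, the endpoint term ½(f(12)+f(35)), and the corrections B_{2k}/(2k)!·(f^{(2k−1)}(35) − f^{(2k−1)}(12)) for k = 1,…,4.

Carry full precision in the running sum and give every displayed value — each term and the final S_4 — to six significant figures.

Integral: ∫_12^35 1/x^3 dx = 0.00306406.
Endpoint term: (f(12) + f(35))/2 = (0.000578704 + 2.33236e-05)/2 = 0.000301014.
Integral + boundary = 0.00336507.
Order-1 term: 1/12 · (-1.99917e-06 − (-0.000144676)) = 1.18897e-05.
Partial sum through k=1: 0.00337696.
Order-2 term: −1/720 · (-3.26395e-08 − (-2.00939e-05)) = -2.78628e-08.
Partial sum through k=2: 0.00337693.
Order-3 term: 1/30240 · (-1.11907e-09 − (-5.86071e-06)) = 1.93770e-10.
Partial sum through k=3: 0.00337693.
Order-4 term: −1/1209600 · (-6.57737e-11 − (-2.93036e-06)) = -2.42253e-12.

S_4 ≈ 0.00337693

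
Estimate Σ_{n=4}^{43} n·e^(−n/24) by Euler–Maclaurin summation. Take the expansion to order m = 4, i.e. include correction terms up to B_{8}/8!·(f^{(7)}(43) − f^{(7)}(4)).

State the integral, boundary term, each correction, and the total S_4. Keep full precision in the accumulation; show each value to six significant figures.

S_4 ≈ 306.018

Integral: ∫_4^43 x·e^(−x/24) dx = 300.811.
½[f(4) + f(43)] = ½[3.38593 + 7.16733] = 5.27663.
Running total after boundary: 306.087.
k=1: B_{2}/(2)! × [f^{(1)}(43) − f^{(1)}(4)] = 1/12 × (-0.131957 − 0.705401) = -0.0697798.
After k=1: 306.018.
k=2: B_{4}/(4)! × [f^{(3)}(43) − f^{(3)}(4)] = −1/720 × (0.000349666 − 0.00416383) = 5.29745e-06.
After k=2: 306.018.
k=3: B_{6}/(6)! × [f^{(5)}(43) − f^{(5)}(4)] = 1/30240 × (1.61185e-06 − 1.23316e-05) = -3.54489e-10.
After k=3: 306.018.
k=4: B_{8}/(8)! × [f^{(7)}(43) − f^{(7)}(4)] = −1/1209600 × (4.54277e-09 − 3.02679e-08) = 2.12675e-14.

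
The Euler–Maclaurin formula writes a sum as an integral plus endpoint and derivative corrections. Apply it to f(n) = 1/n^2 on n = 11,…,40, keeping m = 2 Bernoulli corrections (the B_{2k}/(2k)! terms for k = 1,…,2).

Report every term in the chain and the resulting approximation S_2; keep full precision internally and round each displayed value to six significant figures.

S_2 ≈ 0.0704762

Integral: ∫_11^40 1/x^2 dx = 0.0659091.
Endpoint term: (f(11) + f(40))/2 = (0.00826446 + 0.000625000)/2 = 0.00444473.
So far: 0.0703538.
Correction k=1: B_{2}/2! · (f^{(1)}(40) − f^{(1)}(11)) = 1/12 · (-3.12500e-05 − (-0.00150263)) = 0.000122615.
Partial sum through k=1: 0.0704764.
Correction k=2: B_{4}/4! · (f^{(3)}(40) − f^{(3)}(11)) = −1/720 · (-2.34375e-07 − (-0.000149021)) = -2.06648e-07.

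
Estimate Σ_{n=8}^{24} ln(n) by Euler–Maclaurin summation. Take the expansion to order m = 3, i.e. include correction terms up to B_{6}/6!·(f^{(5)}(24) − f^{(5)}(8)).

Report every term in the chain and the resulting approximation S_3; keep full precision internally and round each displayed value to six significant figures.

∫_8^24 ln(x) dx evaluates to 43.6378.
Endpoint term: (f(8) + f(24))/2 = (2.07944 + 3.17805)/2 = 2.62875.
Running total after boundary: 46.2665.
Order-1 term: 1/12 · (0.0416667 − 0.125000) = -0.00694444.
Running total after k=1: 46.2596.
Order-2 term: −1/720 · (0.000144676 − 0.00390625) = 5.22441e-06.
Running total after k=2: 46.2596.
Order-3 term: 1/30240 · (3.01408e-06 − 0.000732422) = -2.41206e-08.

S_3 ≈ 46.2596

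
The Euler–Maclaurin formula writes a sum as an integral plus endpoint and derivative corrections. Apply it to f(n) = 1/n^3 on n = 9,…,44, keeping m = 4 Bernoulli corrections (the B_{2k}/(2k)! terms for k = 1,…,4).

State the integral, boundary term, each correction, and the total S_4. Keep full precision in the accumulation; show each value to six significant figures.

∫_9^44 1/x^3 dx evaluates to 0.00591458.
½[f(9) + f(44)] = ½[0.00137174 + 1.17393e-05] = 0.000691741.
Running total after boundary: 0.00660632.
Order-1 term: 1/12 · (-8.00406e-07 − (-0.000457247)) = 3.80372e-05.
Running total after k=1: 0.00664435.
Order-2 term: −1/720 · (-8.26866e-09 − (-0.000112901)) = -1.56795e-07.
Running total after k=2: 0.00664420.
Order-3 term: 1/30240 · (-1.79382e-10 − (-5.85410e-05)) = 1.93588e-09.
Running total after k=3: 0.00664420.
Order-4 term: −1/1209600 · (-6.67124e-12 − (-5.20365e-05)) = -4.30196e-11.

S_4 ≈ 0.00664420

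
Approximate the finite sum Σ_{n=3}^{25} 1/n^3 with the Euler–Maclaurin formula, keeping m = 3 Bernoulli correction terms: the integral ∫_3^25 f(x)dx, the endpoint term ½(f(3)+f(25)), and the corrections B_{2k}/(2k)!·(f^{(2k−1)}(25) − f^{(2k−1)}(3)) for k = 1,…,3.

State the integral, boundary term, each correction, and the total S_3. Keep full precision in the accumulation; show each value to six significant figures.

S_3 ≈ 0.0762902

Integral: ∫_3^25 1/x^3 dx = 0.0547556.
Endpoint term: (f(3) + f(25))/2 = (0.0370370 + 6.40000e-05)/2 = 0.0185505.
Integral + boundary = 0.0733061.
Correction k=1: B_{2}/2! · (f^{(1)}(25) − f^{(1)}(3)) = 1/12 · (-7.68000e-06 − (-0.0370370)) = 0.00308578.
Running total after k=1: 0.0763919.
Correction k=2: B_{4}/4! · (f^{(3)}(25) − f^{(3)}(3)) = −1/720 · (-2.45760e-07 − (-0.0823045)) = -0.000114312.
Running total after k=2: 0.0762775.
Correction k=3: B_{6}/6! · (f^{(5)}(25) − f^{(5)}(3)) = 1/30240 · (-1.65151e-08 − (-0.384088)) = 1.27013e-05.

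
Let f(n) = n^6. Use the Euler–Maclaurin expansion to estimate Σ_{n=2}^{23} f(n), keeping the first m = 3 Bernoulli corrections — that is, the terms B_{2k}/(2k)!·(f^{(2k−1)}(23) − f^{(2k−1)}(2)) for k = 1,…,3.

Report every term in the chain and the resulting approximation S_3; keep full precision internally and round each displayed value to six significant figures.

S_3 ≈ 5.63638e+08

The integral term ∫_2^23 x^6 dx = 4.86404e+08.
Endpoint term: (f(2) + f(23))/2 = (64.0000 + 1.48036e+08)/2 = 7.40180e+07.
So far: 5.60422e+08.
Order-1 term: 1/12 · (3.86181e+07 − 192.000) = 3.21816e+06.
Running total after k=1: 5.63640e+08.
Order-2 term: −1/720 · (1.46004e+06 − 960.000) = -2026.50.
Running total after k=2: 5.63638e+08.
Order-3 term: 1/30240 · (16560.0 − 1440.00) = 0.500000.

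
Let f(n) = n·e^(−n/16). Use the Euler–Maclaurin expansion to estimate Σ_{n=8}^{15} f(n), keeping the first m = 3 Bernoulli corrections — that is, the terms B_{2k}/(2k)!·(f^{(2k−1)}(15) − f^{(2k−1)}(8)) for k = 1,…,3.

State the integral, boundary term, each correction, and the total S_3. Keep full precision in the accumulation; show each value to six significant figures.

S_3 ≈ 44.0113

∫_8^15 x·e^(−x/16) dx evaluates to 38.6714.
½[f(8) + f(15)] = ½[4.85225 + 5.87408] = 5.36316.
Running total after boundary: 44.0345.
k=1: B_{2}/(2)! × [f^{(1)}(15) − f^{(1)}(8)] = 1/12 × (0.0244754 − 0.303265) = -0.0232325.
Running total after k=1: 44.0113.
k=2: B_{4}/(4)! × [f^{(3)}(15) − f^{(3)}(8)] = −1/720 × (0.00315503 − 0.00592315) = 3.84462e-06.
Running total after k=2: 44.0113.
k=3: B_{6}/(6)! × [f^{(5)}(15) − f^{(5)}(8)] = 1/30240 × (2.42752e-05 − 4.16472e-05) = -5.74470e-10.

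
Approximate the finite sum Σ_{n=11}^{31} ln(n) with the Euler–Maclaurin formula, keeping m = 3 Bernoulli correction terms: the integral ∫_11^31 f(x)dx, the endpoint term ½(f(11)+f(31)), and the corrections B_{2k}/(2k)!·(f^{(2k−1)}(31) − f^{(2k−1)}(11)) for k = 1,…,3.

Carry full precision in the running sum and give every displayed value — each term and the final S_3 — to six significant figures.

S_3 ≈ 62.9878

Integral: ∫_11^31 ln(x) dx = 60.0768.
Boundary: ½(f(11) + f(31)) = ½(2.39790 + 3.43399) = 2.91594.
Integral + boundary = 62.9927.
Correction k=1: B_{2}/2! · (f^{(1)}(31) − f^{(1)}(11)) = 1/12 · (0.0322581 − 0.0909091) = -0.00488759.
Partial sum through k=1: 62.9878.
Correction k=2: B_{4}/4! · (f^{(3)}(31) − f^{(3)}(11)) = −1/720 · (6.71344e-05 − 0.00150263) = 1.99374e-06.
Partial sum through k=2: 62.9878.
Correction k=3: B_{6}/6! · (f^{(5)}(31) − f^{(5)}(11)) = 1/30240 · (8.38306e-07 − 0.000149021) = -4.90023e-09.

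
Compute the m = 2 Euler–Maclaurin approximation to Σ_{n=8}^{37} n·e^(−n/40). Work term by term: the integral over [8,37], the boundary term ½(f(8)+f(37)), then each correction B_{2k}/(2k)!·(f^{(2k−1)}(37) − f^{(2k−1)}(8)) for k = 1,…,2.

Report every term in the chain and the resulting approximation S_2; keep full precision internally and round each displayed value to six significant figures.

∫_8^37 x·e^(−x/40) dx evaluates to 350.646.
Endpoint term: (f(8) + f(37))/2 = (6.54985 + 14.6717)/2 = 10.6108.
Running total after boundary: 361.257.
Order-1 term: 1/12 · (0.0297399 − 0.654985) = -0.0521037.
Running total after k=1: 361.205.
Order-2 term: −1/720 · (0.000514252 − 0.00143278) = 1.27573e-06.

S_2 ≈ 361.205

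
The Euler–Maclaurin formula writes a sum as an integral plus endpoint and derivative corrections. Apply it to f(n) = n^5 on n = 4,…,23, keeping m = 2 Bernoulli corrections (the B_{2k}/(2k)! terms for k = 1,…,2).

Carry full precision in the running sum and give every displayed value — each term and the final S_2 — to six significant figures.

∫_4^23 x^5 dx evaluates to 2.46720e+07.
Endpoint term: (f(4) + f(23))/2 = (1024.00 + 6.43634e+06)/2 = 3.21868e+06.
Running total after boundary: 2.78906e+07.
Correction k=1: B_{2}/2! · (f^{(1)}(23) − f^{(1)}(4)) = 1/12 · (1.39920e+06 − 1280.00) = 116494.
Partial sum through k=1: 2.80071e+07.
Correction k=2: B_{4}/4! · (f^{(3)}(23) − f^{(3)}(4)) = −1/720 · (31740.0 − 960.000) = -42.7500.

S_2 ≈ 2.80071e+07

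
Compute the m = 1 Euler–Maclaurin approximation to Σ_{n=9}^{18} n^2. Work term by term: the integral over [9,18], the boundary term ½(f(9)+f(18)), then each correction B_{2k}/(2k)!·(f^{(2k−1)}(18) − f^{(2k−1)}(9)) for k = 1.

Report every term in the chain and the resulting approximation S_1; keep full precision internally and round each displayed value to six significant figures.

S_1 ≈ 1905.00

The integral term ∫_9^18 x^2 dx = 1701.00.
½[f(9) + f(18)] = ½[81.0000 + 324.000] = 202.500.
So far: 1903.50.
k=1: B_{2}/(2)! × [f^{(1)}(18) − f^{(1)}(9)] = 1/12 × (36.0000 − 18.0000) = 1.50000.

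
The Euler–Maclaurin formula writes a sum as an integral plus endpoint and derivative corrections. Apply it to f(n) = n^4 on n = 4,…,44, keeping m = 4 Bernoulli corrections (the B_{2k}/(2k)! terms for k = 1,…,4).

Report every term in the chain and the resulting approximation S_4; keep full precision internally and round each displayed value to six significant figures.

Integral: ∫_4^44 x^4 dx = 3.29830e+07.
½[f(4) + f(44)] = ½[256.000 + 3.74810e+06] = 1.87418e+06.
Integral + boundary = 3.48572e+07.
k=1: B_{2}/(2)! × [f^{(1)}(44) − f^{(1)}(4)] = 1/12 × (340736 − 256.000) = 28373.3.
Partial sum through k=1: 3.48856e+07.
k=2: B_{4}/(4)! × [f^{(3)}(44) − f^{(3)}(4)] = −1/720 × (1056.00 − 96.0000) = -1.33333.
Partial sum through k=2: 3.48856e+07.
k=3: B_{6}/(6)! × [f^{(5)}(44) − f^{(5)}(4)] = 1/30240 × (0.00000 − 0.00000) = 0.00000.
Partial sum through k=3: 3.48856e+07.
k=4: B_{8}/(8)! × [f^{(7)}(44) − f^{(7)}(4)] = −1/1209600 × (0.00000 − 0.00000) = 0.00000.

S_4 ≈ 3.48856e+07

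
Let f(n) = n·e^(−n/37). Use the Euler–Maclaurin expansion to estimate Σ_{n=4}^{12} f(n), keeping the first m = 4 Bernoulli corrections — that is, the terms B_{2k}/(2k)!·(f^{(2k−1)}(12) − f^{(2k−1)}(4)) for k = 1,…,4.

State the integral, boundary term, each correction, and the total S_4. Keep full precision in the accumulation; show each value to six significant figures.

∫_4^12 x·e^(−x/37) dx evaluates to 50.7264.
Boundary: ½(f(4) + f(12)) = ½(3.59012 + 8.67619) = 6.13316.
Integral + boundary = 56.8595.
k=1: B_{2}/(2)! × [f^{(1)}(12) − f^{(1)}(4)] = 1/12 × (0.488524 − 0.800500) = -0.0259980.
Running total after k=1: 56.8335.
k=2: B_{4}/(4)! × [f^{(3)}(12) − f^{(3)}(4)] = −1/720 × (0.00141312 − 0.00189595) = 6.70609e-07.
Running total after k=2: 56.8335.
k=3: B_{6}/(6)! × [f^{(5)}(12) − f^{(5)}(4)] = 1/30240 × (1.80379e-06 − 2.34271e-06) = -1.78217e-11.
Running total after k=3: 56.8335.
k=4: B_{8}/(8)! × [f^{(7)}(12) − f^{(7)}(4)] = −1/1209600 × (1.88119e-09 − 2.41089e-09) = 4.37913e-16.

S_4 ≈ 56.8335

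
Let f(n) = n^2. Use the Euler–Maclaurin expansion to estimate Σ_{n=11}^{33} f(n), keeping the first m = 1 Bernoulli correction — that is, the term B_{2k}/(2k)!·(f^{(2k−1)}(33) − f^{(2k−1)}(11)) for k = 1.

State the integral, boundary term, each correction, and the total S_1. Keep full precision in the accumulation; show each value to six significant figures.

S_1 ≈ 12144.0

The integral term ∫_11^33 x^2 dx = 11535.3.
½[f(11) + f(33)] = ½[121.000 + 1089.00] = 605.000.
Running total after boundary: 12140.3.
k=1: B_{2}/(2)! × [f^{(1)}(33) − f^{(1)}(11)] = 1/12 × (66.0000 − 22.0000) = 3.66667.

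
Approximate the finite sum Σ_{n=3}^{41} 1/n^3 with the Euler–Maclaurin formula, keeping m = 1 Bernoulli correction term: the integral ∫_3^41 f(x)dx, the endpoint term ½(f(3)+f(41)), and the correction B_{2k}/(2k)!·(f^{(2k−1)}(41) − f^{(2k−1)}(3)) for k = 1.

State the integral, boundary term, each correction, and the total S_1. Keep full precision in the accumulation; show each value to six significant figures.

S_1 ≈ 0.0768702

Integral: ∫_3^41 1/x^3 dx = 0.0552581.
½[f(3) + f(41)] = ½[0.0370370 + 1.45094e-05] = 0.0185258.
Running total after boundary: 0.0737839.
Correction k=1: B_{2}/2! · (f^{(1)}(41) − f^{(1)}(3)) = 1/12 · (-1.06166e-06 − (-0.0370370)) = 0.00308633.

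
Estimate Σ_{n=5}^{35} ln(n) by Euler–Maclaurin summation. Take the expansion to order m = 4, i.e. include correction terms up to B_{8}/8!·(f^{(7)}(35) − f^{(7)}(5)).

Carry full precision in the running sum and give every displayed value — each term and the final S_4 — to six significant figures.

∫_5^35 ln(x) dx evaluates to 86.3900.
½[f(5) + f(35)] = ½[1.60944 + 3.55535] = 2.58239.
Integral + boundary = 88.9724.
k=1: B_{2}/(2)! × [f^{(1)}(35) − f^{(1)}(5)] = 1/12 × (0.0285714 − 0.200000) = -0.0142857.
Partial sum through k=1: 88.9581.
k=2: B_{4}/(4)! × [f^{(3)}(35) − f^{(3)}(5)] = −1/720 × (4.66472e-05 − 0.0160000) = 2.21574e-05.
Partial sum through k=2: 88.9581.
k=3: B_{6}/(6)! × [f^{(5)}(35) − f^{(5)}(5)] = 1/30240 × (4.56952e-07 − 0.00768000) = -2.53953e-07.
Partial sum through k=3: 88.9581.
k=4: B_{8}/(8)! × [f^{(7)}(35) − f^{(7)}(5)] = −1/1209600 × (1.11907e-08 − 0.00921600) = 7.61904e-09.

S_4 ≈ 88.9581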